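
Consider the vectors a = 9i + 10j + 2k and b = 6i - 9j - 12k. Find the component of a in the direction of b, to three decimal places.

a · b = 9·6 + 10·(-9) + 2·(-12) = 54 - 90 - 24 = -60
|b| = √(36 + 81 + 144) = √261 ≈ 16.1555
comp_b a = -60 / √261 ≈ -3.714

-3.714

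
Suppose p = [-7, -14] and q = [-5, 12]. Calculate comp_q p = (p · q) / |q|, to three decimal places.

-10.231

p · q = (-7)·(-5) + (-14)·12 = 35 - 168 = -133
|q| = √(25 + 144) = √169 ≈ 13.0000
comp_q p = -133 / √169 ≈ -10.231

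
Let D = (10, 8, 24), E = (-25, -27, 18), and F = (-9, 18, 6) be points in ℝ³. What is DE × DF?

(690, -516, -1015)

DE = (-35, -35, -6)
DF = (-19, 10, -18)
i: (-35)·(-18) - (-6)·10 = 630 - (-60) = 690
j: (-6)·(-19) - (-35)·(-18) = 114 - 630 = -516
k: (-35)·10 - (-35)·(-19) = -350 - 665 = -1015
DE × DF = (690, -516, -1015)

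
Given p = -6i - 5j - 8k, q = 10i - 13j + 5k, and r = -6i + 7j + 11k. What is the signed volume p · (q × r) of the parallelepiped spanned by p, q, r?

q × r:
i: (-13)·11 - 5·7 = -143 - 35 = -178
j: 5·(-6) - 10·11 = -30 - 110 = -140
k: 10·7 - (-13)·(-6) = 70 - 78 = -8
q × r = (-178, -140, -8)
p · (q × r) = (-6)·(-178) + (-5)·(-140) + (-8)·(-8) = 1068 + 700 + 64 = 1832

1832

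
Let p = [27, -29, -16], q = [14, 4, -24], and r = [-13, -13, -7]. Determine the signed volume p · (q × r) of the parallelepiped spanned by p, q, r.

-18990

q × r:
i: 4·(-7) - (-24)·(-13) = -28 - 312 = -340
j: (-24)·(-13) - 14·(-7) = 312 - (-98) = 410
k: 14·(-13) - 4·(-13) = -182 - (-52) = -130
q × r = (-340, 410, -130)
p · (q × r) = 27·(-340) + (-29)·410 + (-16)·(-130) = -9180 - 11890 + 2080 = -18990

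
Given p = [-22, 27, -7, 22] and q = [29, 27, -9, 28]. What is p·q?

770

p · q = (-22)·29 + 27·27 + (-7)·(-9) + 22·28 = -638 + 729 + 63 + 616 = 770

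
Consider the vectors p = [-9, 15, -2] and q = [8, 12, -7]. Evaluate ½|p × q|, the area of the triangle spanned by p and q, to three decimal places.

127.265

i: 15·(-7) - (-2)·12 = -105 - (-24) = -81
j: (-2)·8 - (-9)·(-7) = -16 - 63 = -79
k: (-9)·12 - 15·8 = -108 - 120 = -228
p × q = (-81, -79, -228)
|p × q| = √((-81)² + (-79)² + (-228)²) = √64786 ≈ 254.5309
area = ½ · 254.5309 ≈ 127.265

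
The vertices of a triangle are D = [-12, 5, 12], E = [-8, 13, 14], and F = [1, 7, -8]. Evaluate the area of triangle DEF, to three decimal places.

DE = (4, 8, 2),  DF = (13, 2, -20)
i: 8·(-20) - 2·2 = -160 - 4 = -164
j: 2·13 - 4·(-20) = 26 - (-80) = 106
k: 4·2 - 8·13 = 8 - 104 = -96
DE × DF = (-164, 106, -96)
|DE × DF| = √47348 ≈ 217.5960
area = ½ · 217.5960 ≈ 108.798

108.798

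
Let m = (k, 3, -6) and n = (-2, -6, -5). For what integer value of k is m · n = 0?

6

m · n = k·(-2) + 3·(-6) + (-6)·(-5) = 12 - 2k
Set equal to 0: -2k = -12, so k = 6.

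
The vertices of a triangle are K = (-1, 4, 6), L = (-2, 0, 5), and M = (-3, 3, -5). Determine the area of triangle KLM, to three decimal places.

KL = (-1, -4, -1),  KM = (-2, -1, -11)
i: (-4)·(-11) - (-1)·(-1) = 44 - 1 = 43
j: (-1)·(-2) - (-1)·(-11) = 2 - 11 = -9
k: (-1)·(-1) - (-4)·(-2) = 1 - 8 = -7
KL × KM = (43, -9, -7)
|KL × KM| = √1979 ≈ 44.4860
area = ½ · 44.4860 ≈ 22.243

22.243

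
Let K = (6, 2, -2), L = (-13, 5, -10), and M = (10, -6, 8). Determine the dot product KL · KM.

-180

KL = L − K = (-19, 3, -8)
KM = M − K = (4, -8, 10)
KL · KM = (-19)·4 + 3·(-8) + (-8)·10 = -76 - 24 - 80 = -180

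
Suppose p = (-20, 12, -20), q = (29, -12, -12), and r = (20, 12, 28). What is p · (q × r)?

-20544

q × r:
i: (-12)·28 - (-12)·12 = -336 - (-144) = -192
j: (-12)·20 - 29·28 = -240 - 812 = -1052
k: 29·12 - (-12)·20 = 348 - (-240) = 588
q × r = (-192, -1052, 588)
p · (q × r) = (-20)·(-192) + 12·(-1052) + (-20)·588 = 3840 - 12624 - 11760 = -20544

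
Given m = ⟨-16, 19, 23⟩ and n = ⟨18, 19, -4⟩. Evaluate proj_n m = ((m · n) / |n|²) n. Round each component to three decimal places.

(-0.488, -0.515, 0.108)

m · n = (-16)·18 + 19·19 + 23·(-4) = -288 + 361 - 92 = -19
|n|² = 324 + 361 + 16 = 701
proj_n m = (-19/701) · (18, 19, -4) ≈ (-0.488, -0.515, 0.108)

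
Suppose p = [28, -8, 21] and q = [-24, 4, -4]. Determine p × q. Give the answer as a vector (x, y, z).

i: (-8)·(-4) - 21·4 = 32 - 84 = -52
j: 21·(-24) - 28·(-4) = -504 - (-112) = -392
k: 28·4 - (-8)·(-24) = 112 - 192 = -80
p × q = (-52, -392, -80)

(-52, -392, -80)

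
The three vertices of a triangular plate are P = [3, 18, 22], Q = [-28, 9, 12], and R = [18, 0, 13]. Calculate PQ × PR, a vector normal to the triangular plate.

(-99, -429, 693)

PQ = (-31, -9, -10)
PR = (15, -18, -9)
i: (-9)·(-9) - (-10)·(-18) = 81 - 180 = -99
j: (-10)·15 - (-31)·(-9) = -150 - 279 = -429
k: (-31)·(-18) - (-9)·15 = 558 - (-135) = 693
PQ × PR = (-99, -429, 693)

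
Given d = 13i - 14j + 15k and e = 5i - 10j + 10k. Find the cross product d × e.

(10, -55, -60)

i: (-14)·10 - 15·(-10) = -140 - (-150) = 10
j: 15·5 - 13·10 = 75 - 130 = -55
k: 13·(-10) - (-14)·5 = -130 - (-70) = -60
d × e = (10, -55, -60)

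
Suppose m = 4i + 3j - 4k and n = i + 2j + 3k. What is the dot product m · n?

m · n = 4·1 + 3·2 + (-4)·3 = 4 + 6 - 12 = -2

-2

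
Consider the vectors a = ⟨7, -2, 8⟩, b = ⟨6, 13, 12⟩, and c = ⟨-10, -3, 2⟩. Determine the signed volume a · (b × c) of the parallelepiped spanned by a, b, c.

1594

b × c:
i: 13·2 - 12·(-3) = 26 - (-36) = 62
j: 12·(-10) - 6·2 = -120 - 12 = -132
k: 6·(-3) - 13·(-10) = -18 - (-130) = 112
b × c = (62, -132, 112)
a · (b × c) = 7·62 + (-2)·(-132) + 8·112 = 434 + 264 + 896 = 1594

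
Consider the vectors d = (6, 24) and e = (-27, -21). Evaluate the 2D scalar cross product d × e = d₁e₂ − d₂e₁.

522

6·(-21) - 24·(-27) = -126 - (-648) = 522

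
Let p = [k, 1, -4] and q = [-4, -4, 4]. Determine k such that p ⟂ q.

-5

p · q = k·(-4) + 1·(-4) + (-4)·4 = -20 - 4k
Set equal to 0: -4k = 20, so k = -5.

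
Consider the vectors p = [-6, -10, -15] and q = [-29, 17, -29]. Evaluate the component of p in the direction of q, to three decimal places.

p · q = (-6)·(-29) + (-10)·17 + (-15)·(-29) = 174 - 170 + 435 = 439
|q| = √(841 + 289 + 841) = √1971 ≈ 44.3959
comp_q p = 439 / √1971 ≈ 9.888

9.888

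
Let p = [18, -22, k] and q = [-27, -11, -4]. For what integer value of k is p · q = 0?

p · q = 18·(-27) + (-22)·(-11) + k·(-4) = -244 - 4k
Set equal to 0: -4k = 244, so k = -61.

-61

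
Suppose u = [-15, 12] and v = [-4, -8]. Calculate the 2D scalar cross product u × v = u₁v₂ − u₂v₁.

168

(-15)·(-8) - 12·(-4) = 120 - (-48) = 168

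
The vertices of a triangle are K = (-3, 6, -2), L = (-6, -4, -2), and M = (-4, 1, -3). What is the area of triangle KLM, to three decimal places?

5.788

KL = (-3, -10, 0),  KM = (-1, -5, -1)
i: (-10)·(-1) - 0·(-5) = 10 - 0 = 10
j: 0·(-1) - (-3)·(-1) = 0 - 3 = -3
k: (-3)·(-5) - (-10)·(-1) = 15 - 10 = 5
KL × KM = (10, -3, 5)
|KL × KM| = √134 ≈ 11.5758
area = ½ · 11.5758 ≈ 5.788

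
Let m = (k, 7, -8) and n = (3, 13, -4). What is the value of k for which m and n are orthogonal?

-41

m · n = k·3 + 7·13 + (-8)·(-4) = 123 + 3k
Set equal to 0: 3k = -123, so k = -41.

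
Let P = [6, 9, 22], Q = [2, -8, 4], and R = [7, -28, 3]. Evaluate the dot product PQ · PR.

967

PQ = Q − P = (-4, -17, -18)
PR = R − P = (1, -37, -19)
PQ · PR = (-4)·1 + (-17)·(-37) + (-18)·(-19) = -4 + 629 + 342 = 967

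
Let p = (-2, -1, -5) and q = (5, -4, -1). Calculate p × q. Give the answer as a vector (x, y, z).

(-19, -27, 13)

i: (-1)·(-1) - (-5)·(-4) = 1 - 20 = -19
j: (-5)·5 - (-2)·(-1) = -25 - 2 = -27
k: (-2)·(-4) - (-1)·5 = 8 - (-5) = 13
p × q = (-19, -27, 13)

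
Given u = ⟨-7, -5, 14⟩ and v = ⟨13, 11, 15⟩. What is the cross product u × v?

(-229, 287, -12)

i: (-5)·15 - 14·11 = -75 - 154 = -229
j: 14·13 - (-7)·15 = 182 - (-105) = 287
k: (-7)·11 - (-5)·13 = -77 - (-65) = -12
u × v = (-229, 287, -12)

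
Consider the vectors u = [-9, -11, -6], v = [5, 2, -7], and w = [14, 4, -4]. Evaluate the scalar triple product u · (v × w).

v × w:
i: 2·(-4) - (-7)·4 = -8 - (-28) = 20
j: (-7)·14 - 5·(-4) = -98 - (-20) = -78
k: 5·4 - 2·14 = 20 - 28 = -8
v × w = (20, -78, -8)
u · (v × w) = (-9)·20 + (-11)·(-78) + (-6)·(-8) = -180 + 858 + 48 = 726

726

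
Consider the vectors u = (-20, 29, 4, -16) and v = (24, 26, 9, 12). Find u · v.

u · v = (-20)·24 + 29·26 + 4·9 + (-16)·12 = -480 + 754 + 36 - 192 = 118

118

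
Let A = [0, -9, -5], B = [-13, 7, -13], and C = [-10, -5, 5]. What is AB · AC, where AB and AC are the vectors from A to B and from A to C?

114

AB = B − A = (-13, 16, -8)
AC = C − A = (-10, 4, 10)
AB · AC = (-13)·(-10) + 16·4 + (-8)·10 = 130 + 64 - 80 = 114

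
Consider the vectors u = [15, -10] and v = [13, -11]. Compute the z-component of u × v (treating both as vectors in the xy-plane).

-35

15·(-11) - (-10)·13 = -165 - (-130) = -35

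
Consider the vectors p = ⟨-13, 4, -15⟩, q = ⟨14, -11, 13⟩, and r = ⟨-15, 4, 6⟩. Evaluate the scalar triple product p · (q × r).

2053

q × r:
i: (-11)·6 - 13·4 = -66 - 52 = -118
j: 13·(-15) - 14·6 = -195 - 84 = -279
k: 14·4 - (-11)·(-15) = 56 - 165 = -109
q × r = (-118, -279, -109)
p · (q × r) = (-13)·(-118) + 4·(-279) + (-15)·(-109) = 1534 - 1116 + 1635 = 2053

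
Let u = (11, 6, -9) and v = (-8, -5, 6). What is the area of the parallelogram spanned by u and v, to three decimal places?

i: 6·6 - (-9)·(-5) = 36 - 45 = -9
j: (-9)·(-8) - 11·6 = 72 - 66 = 6
k: 11·(-5) - 6·(-8) = -55 - (-48) = -7
u × v = (-9, 6, -7)
|u × v| = √((-9)² + 6² + (-7)²) = √166 ≈ 12.8841

12.884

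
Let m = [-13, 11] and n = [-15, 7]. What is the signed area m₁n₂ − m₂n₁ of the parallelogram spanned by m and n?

74

(-13)·7 - 11·(-15) = -91 - (-165) = 74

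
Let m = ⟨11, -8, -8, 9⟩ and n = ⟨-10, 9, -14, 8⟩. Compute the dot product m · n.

2

m · n = 11·(-10) + (-8)·9 + (-8)·(-14) + 9·8 = -110 - 72 + 112 + 72 = 2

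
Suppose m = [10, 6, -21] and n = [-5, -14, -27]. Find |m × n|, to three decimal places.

600.551

i: 6·(-27) - (-21)·(-14) = -162 - 294 = -456
j: (-21)·(-5) - 10·(-27) = 105 - (-270) = 375
k: 10·(-14) - 6·(-5) = -140 - (-30) = -110
m × n = (-456, 375, -110)
|m × n| = √((-456)² + 375² + (-110)²) = √360661 ≈ 600.5506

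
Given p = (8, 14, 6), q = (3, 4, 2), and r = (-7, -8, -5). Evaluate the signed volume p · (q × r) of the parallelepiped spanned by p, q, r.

6

q × r:
i: 4·(-5) - 2·(-8) = -20 - (-16) = -4
j: 2·(-7) - 3·(-5) = -14 - (-15) = 1
k: 3·(-8) - 4·(-7) = -24 - (-28) = 4
q × r = (-4, 1, 4)
p · (q × r) = 8·(-4) + 14·1 + 6·4 = -32 + 14 + 24 = 6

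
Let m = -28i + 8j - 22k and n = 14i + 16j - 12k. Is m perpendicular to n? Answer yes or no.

m · n = (-28)·14 + 8·16 + (-22)·(-12) = -392 + 128 + 264 = 0
Zero, so the vectors are orthogonal.

yes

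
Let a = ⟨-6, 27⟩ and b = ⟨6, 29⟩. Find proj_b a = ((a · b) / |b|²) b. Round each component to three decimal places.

a · b = (-6)·6 + 27·29 = -36 + 783 = 747
|b|² = 36 + 841 = 877
proj_b a = (747/877) · (6, 29) ≈ (5.111, 24.701)

(5.111, 24.701)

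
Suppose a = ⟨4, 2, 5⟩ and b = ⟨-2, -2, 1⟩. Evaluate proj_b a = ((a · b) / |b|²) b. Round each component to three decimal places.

a · b = 4·(-2) + 2·(-2) + 5·1 = -8 - 4 + 5 = -7
|b|² = 4 + 4 + 1 = 9
proj_b a = (-7/9) · (-2, -2, 1) ≈ (1.556, 1.556, -0.778)

(1.556, 1.556, -0.778)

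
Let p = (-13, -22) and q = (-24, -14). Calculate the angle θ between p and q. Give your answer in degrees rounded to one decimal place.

p · q = (-13)·(-24) + (-22)·(-14) = 312 + 308 = 620
|p|² = 169 + 484 = 653,  |p| = √653 ≈ 25.553865
|q|² = 576 + 196 = 772,  |q| = √772 ≈ 27.784888
cos θ = 620 / (25.553865 · 27.784888) ≈ 0.87323
θ = arccos(0.87323) ≈ 29.2°

29.2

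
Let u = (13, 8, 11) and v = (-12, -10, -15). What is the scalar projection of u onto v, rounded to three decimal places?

-18.516

u · v = 13·(-12) + 8·(-10) + 11·(-15) = -156 - 80 - 165 = -401
|v| = √(144 + 100 + 225) = √469 ≈ 21.6564
comp_v u = -401 / √469 ≈ -18.516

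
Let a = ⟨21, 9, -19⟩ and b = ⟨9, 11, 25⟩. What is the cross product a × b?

i: 9·25 - (-19)·11 = 225 - (-209) = 434
j: (-19)·9 - 21·25 = -171 - 525 = -696
k: 21·11 - 9·9 = 231 - 81 = 150
a × b = (434, -696, 150)

(434, -696, 150)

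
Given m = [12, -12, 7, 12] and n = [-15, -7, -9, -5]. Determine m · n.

-219

m · n = 12·(-15) + (-12)·(-7) + 7·(-9) + 12·(-5) = -180 + 84 - 63 - 60 = -219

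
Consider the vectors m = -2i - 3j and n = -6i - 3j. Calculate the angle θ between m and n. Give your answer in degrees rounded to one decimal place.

m · n = (-2)·(-6) + (-3)·(-3) = 12 + 9 = 21
|m|² = 4 + 9 = 13,  |m| = √13 ≈ 3.605551
|n|² = 36 + 9 = 45,  |n| = √45 ≈ 6.708204
cos θ = 21 / (3.605551 · 6.708204) ≈ 0.86824
θ = arccos(0.86824) ≈ 29.7°

29.7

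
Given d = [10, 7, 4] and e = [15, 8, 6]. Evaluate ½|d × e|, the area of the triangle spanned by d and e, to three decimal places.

i: 7·6 - 4·8 = 42 - 32 = 10
j: 4·15 - 10·6 = 60 - 60 = 0
k: 10·8 - 7·15 = 80 - 105 = -25
d × e = (10, 0, -25)
|d × e| = √(10² + 0² + (-25)²) = √725 ≈ 26.9258
area = ½ · 26.9258 ≈ 13.463

13.463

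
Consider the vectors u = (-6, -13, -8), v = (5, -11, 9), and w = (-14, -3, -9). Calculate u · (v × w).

v × w:
i: (-11)·(-9) - 9·(-3) = 99 - (-27) = 126
j: 9·(-14) - 5·(-9) = -126 - (-45) = -81
k: 5·(-3) - (-11)·(-14) = -15 - 154 = -169
v × w = (126, -81, -169)
u · (v × w) = (-6)·126 + (-13)·(-81) + (-8)·(-169) = -756 + 1053 + 1352 = 1649

1649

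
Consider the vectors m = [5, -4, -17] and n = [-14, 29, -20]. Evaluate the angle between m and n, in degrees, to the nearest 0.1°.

77.1

m · n = 5·(-14) + (-4)·29 + (-17)·(-20) = -70 - 116 + 340 = 154
|m|² = 25 + 16 + 289 = 330,  |m| = √330 ≈ 18.165902
|n|² = 196 + 841 + 400 = 1437,  |n| = √1437 ≈ 37.907783
cos θ = 154 / (18.165902 · 37.907783) ≈ 0.22363
θ = arccos(0.22363) ≈ 77.1°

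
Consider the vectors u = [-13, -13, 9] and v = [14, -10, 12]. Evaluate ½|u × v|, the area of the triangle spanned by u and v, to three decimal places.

212.852

i: (-13)·12 - 9·(-10) = -156 - (-90) = -66
j: 9·14 - (-13)·12 = 126 - (-156) = 282
k: (-13)·(-10) - (-13)·14 = 130 - (-182) = 312
u × v = (-66, 282, 312)
|u × v| = √((-66)² + 282² + 312²) = √181224 ≈ 425.7041
area = ½ · 425.7041 ≈ 212.852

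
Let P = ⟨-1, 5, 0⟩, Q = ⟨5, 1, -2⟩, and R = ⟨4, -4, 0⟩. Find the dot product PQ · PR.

66

PQ = Q − P = (6, -4, -2)
PR = R − P = (5, -9, 0)
PQ · PR = 6·5 + (-4)·(-9) + (-2)·0 = 30 + 36 + 0 = 66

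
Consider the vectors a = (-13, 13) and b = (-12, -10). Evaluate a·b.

26

a · b = (-13)·(-12) + 13·(-10) = 156 - 130 = 26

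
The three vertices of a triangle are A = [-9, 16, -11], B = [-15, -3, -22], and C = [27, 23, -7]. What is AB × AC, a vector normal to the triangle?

AB = (-6, -19, -11)
AC = (36, 7, 4)
i: (-19)·4 - (-11)·7 = -76 - (-77) = 1
j: (-11)·36 - (-6)·4 = -396 - (-24) = -372
k: (-6)·7 - (-19)·36 = -42 - (-684) = 642
AB × AC = (1, -372, 642)

(1, -372, 642)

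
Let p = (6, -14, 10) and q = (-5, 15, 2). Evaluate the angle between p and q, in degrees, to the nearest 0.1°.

p · q = 6·(-5) + (-14)·15 + 10·2 = -30 - 210 + 20 = -220
|p|² = 36 + 196 + 100 = 332,  |p| = √332 ≈ 18.220867
|q|² = 25 + 225 + 4 = 254,  |q| = √254 ≈ 15.937377
cos θ = -220 / (18.220867 · 15.937377) ≈ -0.75759
θ = arccos(-0.75759) ≈ 139.3°

139.3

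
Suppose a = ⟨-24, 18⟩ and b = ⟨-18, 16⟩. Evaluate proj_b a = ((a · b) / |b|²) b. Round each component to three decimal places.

(-22.345, 19.862)

a · b = (-24)·(-18) + 18·16 = 432 + 288 = 720
|b|² = 324 + 256 = 580
proj_b a = (720/580) · (-18, 16) ≈ (-22.345, 19.862)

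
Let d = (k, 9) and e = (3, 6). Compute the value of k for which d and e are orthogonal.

-18

d · e = k·3 + 9·6 = 54 + 3k
Set equal to 0: 3k = -54, so k = -18.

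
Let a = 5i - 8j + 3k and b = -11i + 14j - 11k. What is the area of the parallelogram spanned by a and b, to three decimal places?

i: (-8)·(-11) - 3·14 = 88 - 42 = 46
j: 3·(-11) - 5·(-11) = -33 - (-55) = 22
k: 5·14 - (-8)·(-11) = 70 - 88 = -18
a × b = (46, 22, -18)
|a × b| = √(46² + 22² + (-18)²) = √2924 ≈ 54.0740

54.074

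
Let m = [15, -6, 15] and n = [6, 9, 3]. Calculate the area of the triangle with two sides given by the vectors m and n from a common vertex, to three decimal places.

116.913

i: (-6)·3 - 15·9 = -18 - 135 = -153
j: 15·6 - 15·3 = 90 - 45 = 45
k: 15·9 - (-6)·6 = 135 - (-36) = 171
m × n = (-153, 45, 171)
|m × n| = √((-153)² + 45² + 171²) = √54675 ≈ 233.8269
area = ½ · 233.8269 ≈ 116.913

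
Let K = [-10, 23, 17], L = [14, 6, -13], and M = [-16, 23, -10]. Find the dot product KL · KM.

666

KL = L − K = (24, -17, -30)
KM = M − K = (-6, 0, -27)
KL · KM = 24·(-6) + (-17)·0 + (-30)·(-27) = -144 + 0 + 810 = 666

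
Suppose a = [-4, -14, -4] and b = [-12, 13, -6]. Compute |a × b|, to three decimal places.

i: (-14)·(-6) - (-4)·13 = 84 - (-52) = 136
j: (-4)·(-12) - (-4)·(-6) = 48 - 24 = 24
k: (-4)·13 - (-14)·(-12) = -52 - 168 = -220
a × b = (136, 24, -220)
|a × b| = √(136² + 24² + (-220)²) = √67472 ≈ 259.7537

259.754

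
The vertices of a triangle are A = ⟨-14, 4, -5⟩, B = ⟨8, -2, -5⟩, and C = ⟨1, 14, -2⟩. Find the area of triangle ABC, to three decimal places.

AB = (22, -6, 0),  AC = (15, 10, 3)
i: (-6)·3 - 0·10 = -18 - 0 = -18
j: 0·15 - 22·3 = 0 - 66 = -66
k: 22·10 - (-6)·15 = 220 - (-90) = 310
AB × AC = (-18, -66, 310)
|AB × AC| = √100780 ≈ 317.4587
area = ½ · 317.4587 ≈ 158.729

158.729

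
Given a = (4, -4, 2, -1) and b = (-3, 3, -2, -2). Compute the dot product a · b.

-26

a · b = 4·(-3) + (-4)·3 + 2·(-2) + (-1)·(-2) = -12 - 12 - 4 + 2 = -26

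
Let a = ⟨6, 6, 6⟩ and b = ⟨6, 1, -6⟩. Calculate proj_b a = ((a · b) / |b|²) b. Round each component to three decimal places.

(0.493, 0.082, -0.493)

a · b = 6·6 + 6·1 + 6·(-6) = 36 + 6 - 36 = 6
|b|² = 36 + 1 + 36 = 73
proj_b a = (6/73) · (6, 1, -6) ≈ (0.493, 0.082, -0.493)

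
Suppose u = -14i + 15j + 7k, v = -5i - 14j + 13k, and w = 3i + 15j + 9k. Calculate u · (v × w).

v × w:
i: (-14)·9 - 13·15 = -126 - 195 = -321
j: 13·3 - (-5)·9 = 39 - (-45) = 84
k: (-5)·15 - (-14)·3 = -75 - (-42) = -33
v × w = (-321, 84, -33)
u · (v × w) = (-14)·(-321) + 15·84 + 7·(-33) = 4494 + 1260 - 231 = 5523

5523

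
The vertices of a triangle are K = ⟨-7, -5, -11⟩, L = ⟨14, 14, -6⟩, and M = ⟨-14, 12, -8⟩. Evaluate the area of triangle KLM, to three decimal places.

KL = (21, 19, 5),  KM = (-7, 17, 3)
i: 19·3 - 5·17 = 57 - 85 = -28
j: 5·(-7) - 21·3 = -35 - 63 = -98
k: 21·17 - 19·(-7) = 357 - (-133) = 490
KL × KM = (-28, -98, 490)
|KL × KM| = √250488 ≈ 500.4878
area = ½ · 500.4878 ≈ 250.244

250.244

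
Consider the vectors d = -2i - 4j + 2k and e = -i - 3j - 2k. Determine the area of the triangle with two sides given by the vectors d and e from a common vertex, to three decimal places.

i: (-4)·(-2) - 2·(-3) = 8 - (-6) = 14
j: 2·(-1) - (-2)·(-2) = -2 - 4 = -6
k: (-2)·(-3) - (-4)·(-1) = 6 - 4 = 2
d × e = (14, -6, 2)
|d × e| = √(14² + (-6)² + 2²) = √236 ≈ 15.3623
area = ½ · 15.3623 ≈ 7.681

7.681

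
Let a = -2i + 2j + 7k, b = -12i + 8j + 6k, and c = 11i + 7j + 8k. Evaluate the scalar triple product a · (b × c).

b × c:
i: 8·8 - 6·7 = 64 - 42 = 22
j: 6·11 - (-12)·8 = 66 - (-96) = 162
k: (-12)·7 - 8·11 = -84 - 88 = -172
b × c = (22, 162, -172)
a · (b × c) = (-2)·22 + 2·162 + 7·(-172) = -44 + 324 - 1204 = -924

-924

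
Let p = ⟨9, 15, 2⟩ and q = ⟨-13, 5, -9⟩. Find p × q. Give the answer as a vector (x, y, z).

(-145, 55, 240)

i: 15·(-9) - 2·5 = -135 - 10 = -145
j: 2·(-13) - 9·(-9) = -26 - (-81) = 55
k: 9·5 - 15·(-13) = 45 - (-195) = 240
p × q = (-145, 55, 240)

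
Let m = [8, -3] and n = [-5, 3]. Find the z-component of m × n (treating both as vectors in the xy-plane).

9

8·3 - (-3)·(-5) = 24 - 15 = 9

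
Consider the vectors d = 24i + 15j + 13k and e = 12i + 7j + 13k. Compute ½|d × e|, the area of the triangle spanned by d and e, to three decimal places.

93.936

i: 15·13 - 13·7 = 195 - 91 = 104
j: 13·12 - 24·13 = 156 - 312 = -156
k: 24·7 - 15·12 = 168 - 180 = -12
d × e = (104, -156, -12)
|d × e| = √(104² + (-156)² + (-12)²) = √35296 ≈ 187.8723
area = ½ · 187.8723 ≈ 93.936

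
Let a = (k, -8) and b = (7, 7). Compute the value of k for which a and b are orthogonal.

a · b = k·7 + (-8)·7 = -56 + 7k
Set equal to 0: 7k = 56, so k = 8.

8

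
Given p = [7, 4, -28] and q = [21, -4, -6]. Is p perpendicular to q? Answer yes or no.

p · q = 7·21 + 4·(-4) + (-28)·(-6) = 147 - 16 + 168 = 299
Nonzero, so the vectors are not orthogonal.

no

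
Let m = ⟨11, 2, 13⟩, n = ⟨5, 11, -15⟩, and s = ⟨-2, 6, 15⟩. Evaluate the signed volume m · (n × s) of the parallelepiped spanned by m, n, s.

n × s:
i: 11·15 - (-15)·6 = 165 - (-90) = 255
j: (-15)·(-2) - 5·15 = 30 - 75 = -45
k: 5·6 - 11·(-2) = 30 - (-22) = 52
n × s = (255, -45, 52)
m · (n × s) = 11·255 + 2·(-45) + 13·52 = 2805 - 90 + 676 = 3391

3391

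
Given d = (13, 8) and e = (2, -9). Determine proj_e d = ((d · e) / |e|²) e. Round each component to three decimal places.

(-1.082, 4.871)

d · e = 13·2 + 8·(-9) = 26 - 72 = -46
|e|² = 4 + 81 = 85
proj_e d = (-46/85) · (2, -9) ≈ (-1.082, 4.871)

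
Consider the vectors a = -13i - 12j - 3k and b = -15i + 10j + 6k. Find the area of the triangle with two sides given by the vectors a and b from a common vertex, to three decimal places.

i: (-12)·6 - (-3)·10 = -72 - (-30) = -42
j: (-3)·(-15) - (-13)·6 = 45 - (-78) = 123
k: (-13)·10 - (-12)·(-15) = -130 - 180 = -310
a × b = (-42, 123, -310)
|a × b| = √((-42)² + 123² + (-310)²) = √112993 ≈ 336.1443
area = ½ · 336.1443 ≈ 168.072

168.072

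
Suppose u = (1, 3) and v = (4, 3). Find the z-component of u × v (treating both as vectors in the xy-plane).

1·3 - 3·4 = 3 - 12 = -9

-9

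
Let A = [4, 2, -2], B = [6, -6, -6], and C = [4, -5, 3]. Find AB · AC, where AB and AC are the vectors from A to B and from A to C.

36

AB = B − A = (2, -8, -4)
AC = C − A = (0, -7, 5)
AB · AC = 2·0 + (-8)·(-7) + (-4)·5 = 0 + 56 - 20 = 36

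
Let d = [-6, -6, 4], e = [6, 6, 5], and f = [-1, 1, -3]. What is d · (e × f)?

108

e × f:
i: 6·(-3) - 5·1 = -18 - 5 = -23
j: 5·(-1) - 6·(-3) = -5 - (-18) = 13
k: 6·1 - 6·(-1) = 6 - (-6) = 12
e × f = (-23, 13, 12)
d · (e × f) = (-6)·(-23) + (-6)·13 + 4·12 = 138 - 78 + 48 = 108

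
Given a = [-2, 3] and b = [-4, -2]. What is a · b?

2

a · b = (-2)·(-4) + 3·(-2) = 8 - 6 = 2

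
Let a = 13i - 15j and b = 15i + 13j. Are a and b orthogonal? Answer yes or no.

a · b = 13·15 + (-15)·13 = 195 - 195 = 0
Zero, so the vectors are orthogonal.

yes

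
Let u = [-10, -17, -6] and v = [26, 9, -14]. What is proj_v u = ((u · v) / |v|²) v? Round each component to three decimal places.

(-8.976, -3.107, 4.833)

u · v = (-10)·26 + (-17)·9 + (-6)·(-14) = -260 - 153 + 84 = -329
|v|² = 676 + 81 + 196 = 953
proj_v u = (-329/953) · (26, 9, -14) ≈ (-8.976, -3.107, 4.833)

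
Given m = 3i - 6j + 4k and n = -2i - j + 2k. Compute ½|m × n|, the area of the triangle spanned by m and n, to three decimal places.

i: (-6)·2 - 4·(-1) = -12 - (-4) = -8
j: 4·(-2) - 3·2 = -8 - 6 = -14
k: 3·(-1) - (-6)·(-2) = -3 - 12 = -15
m × n = (-8, -14, -15)
|m × n| = √((-8)² + (-14)² + (-15)²) = √485 ≈ 22.0227
area = ½ · 22.0227 ≈ 11.011

11.011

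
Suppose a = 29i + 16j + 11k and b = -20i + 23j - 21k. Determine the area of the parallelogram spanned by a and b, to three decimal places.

1213.429

i: 16·(-21) - 11·23 = -336 - 253 = -589
j: 11·(-20) - 29·(-21) = -220 - (-609) = 389
k: 29·23 - 16·(-20) = 667 - (-320) = 987
a × b = (-589, 389, 987)
|a × b| = √((-589)² + 389² + 987²) = √1472411 ≈ 1213.4294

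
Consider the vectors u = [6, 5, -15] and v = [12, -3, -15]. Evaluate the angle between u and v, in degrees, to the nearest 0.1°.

u · v = 6·12 + 5·(-3) + (-15)·(-15) = 72 - 15 + 225 = 282
|u|² = 36 + 25 + 225 = 286,  |u| = √286 ≈ 16.911535
|v|² = 144 + 9 + 225 = 378,  |v| = √378 ≈ 19.442222
cos θ = 282 / (16.911535 · 19.442222) ≈ 0.85767
θ = arccos(0.85767) ≈ 30.9°

30.9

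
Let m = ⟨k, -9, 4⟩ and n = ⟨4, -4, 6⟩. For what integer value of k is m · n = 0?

m · n = k·4 + (-9)·(-4) + 4·6 = 60 + 4k
Set equal to 0: 4k = -60, so k = -15.

-15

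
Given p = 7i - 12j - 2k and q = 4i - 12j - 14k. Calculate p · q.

200

p · q = 7·4 + (-12)·(-12) + (-2)·(-14) = 28 + 144 + 28 = 200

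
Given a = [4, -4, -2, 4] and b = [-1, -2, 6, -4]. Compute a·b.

a · b = 4·(-1) + (-4)·(-2) + (-2)·6 + 4·(-4) = -4 + 8 - 12 - 16 = -24

-24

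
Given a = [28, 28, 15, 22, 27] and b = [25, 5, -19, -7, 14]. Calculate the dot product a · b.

a · b = 28·25 + 28·5 + 15·(-19) + 22·(-7) + 27·14 = 700 + 140 - 285 - 154 + 378 = 779

779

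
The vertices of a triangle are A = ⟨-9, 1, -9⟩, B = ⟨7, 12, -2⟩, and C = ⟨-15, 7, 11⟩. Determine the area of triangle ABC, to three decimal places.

217.355

AB = (16, 11, 7),  AC = (-6, 6, 20)
i: 11·20 - 7·6 = 220 - 42 = 178
j: 7·(-6) - 16·20 = -42 - 320 = -362
k: 16·6 - 11·(-6) = 96 - (-66) = 162
AB × AC = (178, -362, 162)
|AB × AC| = √188972 ≈ 434.7091
area = ½ · 434.7091 ≈ 217.355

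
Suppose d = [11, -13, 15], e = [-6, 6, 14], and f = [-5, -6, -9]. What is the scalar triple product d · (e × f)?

2932

e × f:
i: 6·(-9) - 14·(-6) = -54 - (-84) = 30
j: 14·(-5) - (-6)·(-9) = -70 - 54 = -124
k: (-6)·(-6) - 6·(-5) = 36 - (-30) = 66
e × f = (30, -124, 66)
d · (e × f) = 11·30 + (-13)·(-124) + 15·66 = 330 + 1612 + 990 = 2932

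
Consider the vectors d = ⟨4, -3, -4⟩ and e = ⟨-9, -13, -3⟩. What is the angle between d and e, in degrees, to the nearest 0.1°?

81.6

d · e = 4·(-9) + (-3)·(-13) + (-4)·(-3) = -36 + 39 + 12 = 15
|d|² = 16 + 9 + 16 = 41,  |d| = √41 ≈ 6.403124
|e|² = 81 + 169 + 9 = 259,  |e| = √259 ≈ 16.093477
cos θ = 15 / (6.403124 · 16.093477) ≈ 0.14556
θ = arccos(0.14556) ≈ 81.6°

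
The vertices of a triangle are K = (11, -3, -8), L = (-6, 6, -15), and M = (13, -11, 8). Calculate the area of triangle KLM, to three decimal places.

KL = (-17, 9, -7),  KM = (2, -8, 16)
i: 9·16 - (-7)·(-8) = 144 - 56 = 88
j: (-7)·2 - (-17)·16 = -14 - (-272) = 258
k: (-17)·(-8) - 9·2 = 136 - 18 = 118
KL × KM = (88, 258, 118)
|KL × KM| = √88232 ≈ 297.0387
area = ½ · 297.0387 ≈ 148.519

148.519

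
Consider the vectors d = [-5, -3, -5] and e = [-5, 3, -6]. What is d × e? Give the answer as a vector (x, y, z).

i: (-3)·(-6) - (-5)·3 = 18 - (-15) = 33
j: (-5)·(-5) - (-5)·(-6) = 25 - 30 = -5
k: (-5)·3 - (-3)·(-5) = -15 - 15 = -30
d × e = (33, -5, -30)

(33, -5, -30)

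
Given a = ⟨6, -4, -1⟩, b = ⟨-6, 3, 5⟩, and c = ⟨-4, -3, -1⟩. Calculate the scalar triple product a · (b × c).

b × c:
i: 3·(-1) - 5·(-3) = -3 - (-15) = 12
j: 5·(-4) - (-6)·(-1) = -20 - 6 = -26
k: (-6)·(-3) - 3·(-4) = 18 - (-12) = 30
b × c = (12, -26, 30)
a · (b × c) = 6·12 + (-4)·(-26) + (-1)·30 = 72 + 104 - 30 = 146

146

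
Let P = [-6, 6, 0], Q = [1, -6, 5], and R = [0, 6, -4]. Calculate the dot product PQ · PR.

PQ = Q − P = (7, -12, 5)
PR = R − P = (6, 0, -4)
PQ · PR = 7·6 + (-12)·0 + 5·(-4) = 42 + 0 - 20 = 22

22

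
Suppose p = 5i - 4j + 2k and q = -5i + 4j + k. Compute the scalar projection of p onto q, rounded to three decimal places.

-6.018

p · q = 5·(-5) + (-4)·4 + 2·1 = -25 - 16 + 2 = -39
|q| = √(25 + 16 + 1) = √42 ≈ 6.4807
comp_q p = -39 / √42 ≈ -6.018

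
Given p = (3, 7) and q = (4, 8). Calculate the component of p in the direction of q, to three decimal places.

p · q = 3·4 + 7·8 = 12 + 56 = 68
|q| = √(16 + 64) = √80 ≈ 8.9443
comp_q p = 68 / √80 ≈ 7.603

7.603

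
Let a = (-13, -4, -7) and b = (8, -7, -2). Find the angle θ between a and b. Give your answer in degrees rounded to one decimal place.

112.0

a · b = (-13)·8 + (-4)·(-7) + (-7)·(-2) = -104 + 28 + 14 = -62
|a|² = 169 + 16 + 49 = 234,  |a| = √234 ≈ 15.297059
|b|² = 64 + 49 + 4 = 117,  |b| = √117 ≈ 10.816654
cos θ = -62 / (15.297059 · 10.816654) ≈ -0.37471
θ = arccos(-0.37471) ≈ 112.0°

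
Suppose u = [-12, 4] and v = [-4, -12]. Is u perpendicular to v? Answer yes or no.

yes

u · v = (-12)·(-4) + 4·(-12) = 48 - 48 = 0
Zero, so the vectors are orthogonal.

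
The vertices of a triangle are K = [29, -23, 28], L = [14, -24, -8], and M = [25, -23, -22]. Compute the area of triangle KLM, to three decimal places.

304.036

KL = (-15, -1, -36),  KM = (-4, 0, -50)
i: (-1)·(-50) - (-36)·0 = 50 - 0 = 50
j: (-36)·(-4) - (-15)·(-50) = 144 - 750 = -606
k: (-15)·0 - (-1)·(-4) = 0 - 4 = -4
KL × KM = (50, -606, -4)
|KL × KM| = √369752 ≈ 608.0724
area = ½ · 608.0724 ≈ 304.036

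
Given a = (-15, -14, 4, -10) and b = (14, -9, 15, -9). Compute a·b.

66

a · b = (-15)·14 + (-14)·(-9) + 4·15 + (-10)·(-9) = -210 + 126 + 60 + 90 = 66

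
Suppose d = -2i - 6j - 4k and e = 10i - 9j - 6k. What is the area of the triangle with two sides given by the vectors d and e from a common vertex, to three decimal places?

i: (-6)·(-6) - (-4)·(-9) = 36 - 36 = 0
j: (-4)·10 - (-2)·(-6) = -40 - 12 = -52
k: (-2)·(-9) - (-6)·10 = 18 - (-60) = 78
d × e = (0, -52, 78)
|d × e| = √(0² + (-52)² + 78²) = √8788 ≈ 93.7443
area = ½ · 93.7443 ≈ 46.872

46.872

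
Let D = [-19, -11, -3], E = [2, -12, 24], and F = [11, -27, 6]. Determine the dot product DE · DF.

889

DE = E − D = (21, -1, 27)
DF = F − D = (30, -16, 9)
DE · DF = 21·30 + (-1)·(-16) + 27·9 = 630 + 16 + 243 = 889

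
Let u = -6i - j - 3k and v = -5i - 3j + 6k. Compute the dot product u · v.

u · v = (-6)·(-5) + (-1)·(-3) + (-3)·6 = 30 + 3 - 18 = 15

15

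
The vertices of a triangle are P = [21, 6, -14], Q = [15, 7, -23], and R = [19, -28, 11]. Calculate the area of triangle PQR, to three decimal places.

PQ = (-6, 1, -9),  PR = (-2, -34, 25)
i: 1·25 - (-9)·(-34) = 25 - 306 = -281
j: (-9)·(-2) - (-6)·25 = 18 - (-150) = 168
k: (-6)·(-34) - 1·(-2) = 204 - (-2) = 206
PQ × PR = (-281, 168, 206)
|PQ × PR| = √149621 ≈ 386.8087
area = ½ · 386.8087 ≈ 193.404

193.404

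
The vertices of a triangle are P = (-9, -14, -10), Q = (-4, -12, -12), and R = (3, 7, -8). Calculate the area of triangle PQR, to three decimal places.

49.581

PQ = (5, 2, -2),  PR = (12, 21, 2)
i: 2·2 - (-2)·21 = 4 - (-42) = 46
j: (-2)·12 - 5·2 = -24 - 10 = -34
k: 5·21 - 2·12 = 105 - 24 = 81
PQ × PR = (46, -34, 81)
|PQ × PR| = √9833 ≈ 99.1615
area = ½ · 99.1615 ≈ 49.581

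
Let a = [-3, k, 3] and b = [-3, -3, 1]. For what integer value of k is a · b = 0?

a · b = (-3)·(-3) + k·(-3) + 3·1 = 12 - 3k
Set equal to 0: -3k = -12, so k = 4.

4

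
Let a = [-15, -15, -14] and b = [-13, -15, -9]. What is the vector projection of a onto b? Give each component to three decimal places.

a · b = (-15)·(-13) + (-15)·(-15) + (-14)·(-9) = 195 + 225 + 126 = 546
|b|² = 169 + 225 + 81 = 475
proj_b a = (546/475) · (-13, -15, -9) ≈ (-14.943, -17.242, -10.345)

(-14.943, -17.242, -10.345)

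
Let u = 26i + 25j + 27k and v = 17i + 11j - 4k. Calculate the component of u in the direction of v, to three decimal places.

u · v = 26·17 + 25·11 + 27·(-4) = 442 + 275 - 108 = 609
|v| = √(289 + 121 + 16) = √426 ≈ 20.6398
comp_v u = 609 / √426 ≈ 29.506

29.506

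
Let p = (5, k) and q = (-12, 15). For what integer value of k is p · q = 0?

p · q = 5·(-12) + k·15 = -60 + 15k
Set equal to 0: 15k = 60, so k = 4.

4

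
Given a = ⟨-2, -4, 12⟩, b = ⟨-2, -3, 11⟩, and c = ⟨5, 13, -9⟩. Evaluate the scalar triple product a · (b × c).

b × c:
i: (-3)·(-9) - 11·13 = 27 - 143 = -116
j: 11·5 - (-2)·(-9) = 55 - 18 = 37
k: (-2)·13 - (-3)·5 = -26 - (-15) = -11
b × c = (-116, 37, -11)
a · (b × c) = (-2)·(-116) + (-4)·37 + 12·(-11) = 232 - 148 - 132 = -48

-48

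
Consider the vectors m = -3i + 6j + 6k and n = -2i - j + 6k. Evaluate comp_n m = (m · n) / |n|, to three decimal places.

m · n = (-3)·(-2) + 6·(-1) + 6·6 = 6 - 6 + 36 = 36
|n| = √(4 + 1 + 36) = √41 ≈ 6.4031
comp_n m = 36 / √41 ≈ 5.622

5.622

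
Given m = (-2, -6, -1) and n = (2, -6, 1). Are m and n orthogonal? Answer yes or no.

m · n = (-2)·2 + (-6)·(-6) + (-1)·1 = -4 + 36 - 1 = 31
Nonzero, so the vectors are not orthogonal.

no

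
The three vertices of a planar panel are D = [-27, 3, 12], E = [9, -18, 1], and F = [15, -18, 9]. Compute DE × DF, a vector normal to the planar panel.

(-168, -354, 126)

DE = (36, -21, -11)
DF = (42, -21, -3)
i: (-21)·(-3) - (-11)·(-21) = 63 - 231 = -168
j: (-11)·42 - 36·(-3) = -462 - (-108) = -354
k: 36·(-21) - (-21)·42 = -756 - (-882) = 126
DE × DF = (-168, -354, 126)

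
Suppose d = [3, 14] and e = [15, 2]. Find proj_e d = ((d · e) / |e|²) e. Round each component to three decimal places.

(4.782, 0.638)

d · e = 3·15 + 14·2 = 45 + 28 = 73
|e|² = 225 + 4 = 229
proj_e d = (73/229) · (15, 2) ≈ (4.782, 0.638)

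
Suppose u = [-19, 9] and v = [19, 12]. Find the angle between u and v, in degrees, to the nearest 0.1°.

122.4

u · v = (-19)·19 + 9·12 = -361 + 108 = -253
|u|² = 361 + 81 = 442,  |u| = √442 ≈ 21.023796
|v|² = 361 + 144 = 505,  |v| = √505 ≈ 22.472205
cos θ = -253 / (21.023796 · 22.472205) ≈ -0.53551
θ = arccos(-0.53551) ≈ 122.4°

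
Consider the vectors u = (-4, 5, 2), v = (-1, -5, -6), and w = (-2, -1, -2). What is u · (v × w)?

16

v × w:
i: (-5)·(-2) - (-6)·(-1) = 10 - 6 = 4
j: (-6)·(-2) - (-1)·(-2) = 12 - 2 = 10
k: (-1)·(-1) - (-5)·(-2) = 1 - 10 = -9
v × w = (4, 10, -9)
u · (v × w) = (-4)·4 + 5·10 + 2·(-9) = -16 + 50 - 18 = 16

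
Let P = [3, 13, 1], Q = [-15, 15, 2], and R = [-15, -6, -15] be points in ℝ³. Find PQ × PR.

(-13, -306, 378)

PQ = (-18, 2, 1)
PR = (-18, -19, -16)
i: 2·(-16) - 1·(-19) = -32 - (-19) = -13
j: 1·(-18) - (-18)·(-16) = -18 - 288 = -306
k: (-18)·(-19) - 2·(-18) = 342 - (-36) = 378
PQ × PR = (-13, -306, 378)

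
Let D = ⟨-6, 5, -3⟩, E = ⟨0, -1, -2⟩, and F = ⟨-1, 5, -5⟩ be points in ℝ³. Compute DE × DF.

(12, 17, 30)

DE = (6, -6, 1)
DF = (5, 0, -2)
i: (-6)·(-2) - 1·0 = 12 - 0 = 12
j: 1·5 - 6·(-2) = 5 - (-12) = 17
k: 6·0 - (-6)·5 = 0 - (-30) = 30
DE × DF = (12, 17, 30)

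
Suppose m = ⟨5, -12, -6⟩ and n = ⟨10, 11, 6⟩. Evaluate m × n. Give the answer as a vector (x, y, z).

i: (-12)·6 - (-6)·11 = -72 - (-66) = -6
j: (-6)·10 - 5·6 = -60 - 30 = -90
k: 5·11 - (-12)·10 = 55 - (-120) = 175
m × n = (-6, -90, 175)

(-6, -90, 175)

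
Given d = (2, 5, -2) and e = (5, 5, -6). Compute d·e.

d · e = 2·5 + 5·5 + (-2)·(-6) = 10 + 25 + 12 = 47

47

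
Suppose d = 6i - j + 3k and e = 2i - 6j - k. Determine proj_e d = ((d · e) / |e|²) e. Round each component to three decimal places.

(0.732, -2.195, -0.366)

d · e = 6·2 + (-1)·(-6) + 3·(-1) = 12 + 6 - 3 = 15
|e|² = 4 + 36 + 1 = 41
proj_e d = (15/41) · (2, -6, -1) ≈ (0.732, -2.195, -0.366)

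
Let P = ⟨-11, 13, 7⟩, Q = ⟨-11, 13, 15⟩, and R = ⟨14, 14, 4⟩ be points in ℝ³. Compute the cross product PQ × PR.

(-8, 200, 0)

PQ = (0, 0, 8)
PR = (25, 1, -3)
i: 0·(-3) - 8·1 = 0 - 8 = -8
j: 8·25 - 0·(-3) = 200 - 0 = 200
k: 0·1 - 0·25 = 0 - 0 = 0
PQ × PR = (-8, 200, 0)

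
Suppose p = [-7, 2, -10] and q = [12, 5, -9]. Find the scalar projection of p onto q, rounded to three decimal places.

p · q = (-7)·12 + 2·5 + (-10)·(-9) = -84 + 10 + 90 = 16
|q| = √(144 + 25 + 81) = √250 ≈ 15.8114
comp_q p = 16 / √250 ≈ 1.012

1.012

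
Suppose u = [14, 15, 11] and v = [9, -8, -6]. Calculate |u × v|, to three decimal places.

i: 15·(-6) - 11·(-8) = -90 - (-88) = -2
j: 11·9 - 14·(-6) = 99 - (-84) = 183
k: 14·(-8) - 15·9 = -112 - 135 = -247
u × v = (-2, 183, -247)
|u × v| = √((-2)² + 183² + (-247)²) = √94502 ≈ 307.4118

307.412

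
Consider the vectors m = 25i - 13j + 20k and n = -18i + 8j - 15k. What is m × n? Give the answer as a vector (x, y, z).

(35, 15, -34)

i: (-13)·(-15) - 20·8 = 195 - 160 = 35
j: 20·(-18) - 25·(-15) = -360 - (-375) = 15
k: 25·8 - (-13)·(-18) = 200 - 234 = -34
m × n = (35, 15, -34)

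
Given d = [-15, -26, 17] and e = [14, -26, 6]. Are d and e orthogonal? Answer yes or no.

no

d · e = (-15)·14 + (-26)·(-26) + 17·6 = -210 + 676 + 102 = 568
Nonzero, so the vectors are not orthogonal.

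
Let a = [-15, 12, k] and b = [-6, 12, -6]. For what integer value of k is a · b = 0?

39

a · b = (-15)·(-6) + 12·12 + k·(-6) = 234 - 6k
Set equal to 0: -6k = -234, so k = 39.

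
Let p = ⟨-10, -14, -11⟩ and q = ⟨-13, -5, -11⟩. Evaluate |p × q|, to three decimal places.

168.268

i: (-14)·(-11) - (-11)·(-5) = 154 - 55 = 99
j: (-11)·(-13) - (-10)·(-11) = 143 - 110 = 33
k: (-10)·(-5) - (-14)·(-13) = 50 - 182 = -132
p × q = (99, 33, -132)
|p × q| = √(99² + 33² + (-132)²) = √28314 ≈ 168.2676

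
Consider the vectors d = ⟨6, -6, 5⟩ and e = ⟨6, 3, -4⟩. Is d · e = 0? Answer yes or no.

no

d · e = 6·6 + (-6)·3 + 5·(-4) = 36 - 18 - 20 = -2
Nonzero, so the vectors are not orthogonal.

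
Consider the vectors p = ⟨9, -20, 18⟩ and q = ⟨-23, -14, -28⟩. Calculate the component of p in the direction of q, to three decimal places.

p · q = 9·(-23) + (-20)·(-14) + 18·(-28) = -207 + 280 - 504 = -431
|q| = √(529 + 196 + 784) = √1509 ≈ 38.8458
comp_q p = -431 / √1509 ≈ -11.095

-11.095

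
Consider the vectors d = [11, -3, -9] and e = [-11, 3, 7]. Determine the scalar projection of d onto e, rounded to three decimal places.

d · e = 11·(-11) + (-3)·3 + (-9)·7 = -121 - 9 - 63 = -193
|e| = √(121 + 9 + 49) = √179 ≈ 13.3791
comp_e d = -193 / √179 ≈ -14.425

-14.425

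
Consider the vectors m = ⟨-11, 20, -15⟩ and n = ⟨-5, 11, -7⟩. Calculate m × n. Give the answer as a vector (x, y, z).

(25, -2, -21)

i: 20·(-7) - (-15)·11 = -140 - (-165) = 25
j: (-15)·(-5) - (-11)·(-7) = 75 - 77 = -2
k: (-11)·11 - 20·(-5) = -121 - (-100) = -21
m × n = (25, -2, -21)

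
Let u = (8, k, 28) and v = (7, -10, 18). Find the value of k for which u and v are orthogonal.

u · v = 8·7 + k·(-10) + 28·18 = 560 - 10k
Set equal to 0: -10k = -560, so k = 56.

56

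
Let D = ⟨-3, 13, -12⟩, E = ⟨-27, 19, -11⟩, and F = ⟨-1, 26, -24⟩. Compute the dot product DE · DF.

18

DE = E − D = (-24, 6, 1)
DF = F − D = (2, 13, -12)
DE · DF = (-24)·2 + 6·13 + 1·(-12) = -48 + 78 - 12 = 18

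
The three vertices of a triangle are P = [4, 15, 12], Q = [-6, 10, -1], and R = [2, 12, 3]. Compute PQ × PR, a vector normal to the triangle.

PQ = (-10, -5, -13)
PR = (-2, -3, -9)
i: (-5)·(-9) - (-13)·(-3) = 45 - 39 = 6
j: (-13)·(-2) - (-10)·(-9) = 26 - 90 = -64
k: (-10)·(-3) - (-5)·(-2) = 30 - 10 = 20
PQ × PR = (6, -64, 20)

(6, -64, 20)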